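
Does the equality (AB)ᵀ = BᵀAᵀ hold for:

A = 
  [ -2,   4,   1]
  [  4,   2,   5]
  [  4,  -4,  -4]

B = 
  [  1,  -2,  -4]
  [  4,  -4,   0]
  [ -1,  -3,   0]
Yes

(AB)ᵀ = 
  [ 13,   7,  -8]
  [-15, -31,  20]
  [  8, -16, -16]

BᵀAᵀ = 
  [ 13,   7,  -8]
  [-15, -31,  20]
  [  8, -16, -16]

Both sides are equal — this is the standard identity (AB)ᵀ = BᵀAᵀ, which holds for all A, B.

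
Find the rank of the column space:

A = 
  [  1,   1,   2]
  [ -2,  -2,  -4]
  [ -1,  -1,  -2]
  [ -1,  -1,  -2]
Row reduce:
R2 → R2 + (2)·R1
R3 → R3 + (1)·R1
R4 → R4 + (1)·R1
REF = 
  [  1,   1,   2]
  [  0,   0,   0]
  [  0,   0,   0]
  [  0,   0,   0]
Pivot columns: 1 → 1 pivot.
dim(Col(A)) = number of pivot columns = 1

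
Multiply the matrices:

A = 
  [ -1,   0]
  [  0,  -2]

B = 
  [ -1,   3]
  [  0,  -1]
AB = 
  [  1,  -3]
  [  0,   2]

A is 2×2 and B is 2×2, so AB is 2×2. Each entry is (row of A)·(column of B):
AB[1,1] = (-1)(-1) + (0)(0) = 1
AB[1,2] = (-1)(3) + (0)(-1) = -3
AB[2,1] = (0)(-1) + (-2)(0) = 0
AB[2,2] = (0)(3) + (-2)(-1) = 2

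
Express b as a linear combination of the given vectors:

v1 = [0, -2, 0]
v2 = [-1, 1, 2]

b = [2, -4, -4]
c1 = 1, c2 = -2

b = 1·v1 + -2·v2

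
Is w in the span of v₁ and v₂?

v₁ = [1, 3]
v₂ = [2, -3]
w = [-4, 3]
Yes

Form the augmented matrix and row-reduce:
[v₁|v₂|w] = 
  [  1,   2,  -4]
  [  3,  -3,   3]
R2 → R2 - (3)·R1
REF = 
  [  1,   2,  -4]
  [  0,  -9,  15]

No row of the form [0 0 | nonzero], so the system is consistent. Back-substitution gives c₁ = -2/3, c₂ = -5/3: w = (-2/3)·v₁ + (-5/3)·v₂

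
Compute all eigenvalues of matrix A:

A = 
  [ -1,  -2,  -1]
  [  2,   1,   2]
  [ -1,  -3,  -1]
Characteristic polynomial: det(λI - A) = λ³ + λ² + 8λ
The constant term is 0, so λ = 0 is a root: p(λ) = λ(λ² + λ + 8)
λ² + λ + 8 = 0  ⇒  λ = (-1 ± √((1)² - 4·(8)))/2 = (-1 ± √(-31))/2
  = (-1 + i√31)/2,  (-1 - i√31)/2

λ = 0, (-1 + i√31)/2, (-1 - i√31)/2  (≈ 0, -0.5 + 2.784i, -0.5 - 2.784i)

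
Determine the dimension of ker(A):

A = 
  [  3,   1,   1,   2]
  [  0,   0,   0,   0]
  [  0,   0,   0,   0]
nullity(A) = 3

Row reduce:
(no row operations needed)
REF = 
  [  3,   1,   1,   2]
  [  0,   0,   0,   0]
  [  0,   0,   0,   0]
Pivot columns: 1 → 1 pivot.
rank(A) = 1, so nullity(A) = 4 - 1 = 3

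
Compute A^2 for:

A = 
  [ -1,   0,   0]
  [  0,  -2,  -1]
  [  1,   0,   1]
A² = A·A:
A²[1,1] = (-1)(-1) + (0)(0) + (0)(1) = 1
A²[1,2] = (-1)(0) + (0)(-2) + (0)(0) = 0
A²[1,3] = (-1)(0) + (0)(-1) + (0)(1) = 0
A²[2,1] = (0)(-1) + (-2)(0) + (-1)(1) = -1
A²[2,2] = (0)(0) + (-2)(-2) + (-1)(0) = 4
A²[2,3] = (0)(0) + (-2)(-1) + (-1)(1) = 1
A²[3,1] = (1)(-1) + (0)(0) + (1)(1) = 0
A²[3,2] = (1)(0) + (0)(-2) + (1)(0) = 0
A²[3,3] = (1)(0) + (0)(-1) + (1)(1) = 1
A² = 
  [  1,   0,   0]
  [ -1,   4,   1]
  [  0,   0,   1]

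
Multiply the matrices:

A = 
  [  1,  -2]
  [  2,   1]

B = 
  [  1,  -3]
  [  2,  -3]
AB = 
  [ -3,   3]
  [  4,  -9]

A is 2×2 and B is 2×2, so AB is 2×2. Each entry is (row of A)·(column of B):
AB[1,1] = (1)(1) + (-2)(2) = -3
AB[1,2] = (1)(-3) + (-2)(-3) = 3
AB[2,1] = (2)(1) + (1)(2) = 4
AB[2,2] = (2)(-3) + (1)(-3) = -9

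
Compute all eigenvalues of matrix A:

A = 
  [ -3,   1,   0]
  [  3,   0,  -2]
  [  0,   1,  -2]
λ = 0, (-5 + √5)/2, (-5 - √5)/2  (≈ 0, -1.382, -3.618)

Characteristic polynomial: det(λI - A) = λ³ + 5λ² + 5λ
The constant term is 0, so λ = 0 is a root: p(λ) = λ(λ² + 5λ + 5)
λ² + 5λ + 5 = 0  ⇒  λ = (-5 ± √((5)² - 4·(5)))/2 = (-5 ± √(5))/2
  = (-5 + √5)/2,  (-5 - √5)/2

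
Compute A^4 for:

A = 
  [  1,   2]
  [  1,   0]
A² = A·A:
A²[1,1] = (1)(1) + (2)(1) = 3
A²[1,2] = (1)(2) + (2)(0) = 2
A²[2,1] = (1)(1) + (0)(1) = 1
A²[2,2] = (1)(2) + (0)(0) = 2
A² = 
  [  3,   2]
  [  1,   2]

A^3 = A^2·A:
A^3[1,1] = (3)(1) + (2)(1) = 5
A^3[1,2] = (3)(2) + (2)(0) = 6
A^3[2,1] = (1)(1) + (2)(1) = 3
A^3[2,2] = (1)(2) + (2)(0) = 2
A^3 = 
  [  5,   6]
  [  3,   2]

A^4 = A^3·A:
A^4[1,1] = (5)(1) + (6)(1) = 11
A^4[1,2] = (5)(2) + (6)(0) = 10
A^4[2,1] = (3)(1) + (2)(1) = 5
A^4[2,2] = (3)(2) + (2)(0) = 6
A^4 = 
  [ 11,  10]
  [  5,   6]

Therefore
A^4 = 
  [ 11,  10]
  [  5,   6]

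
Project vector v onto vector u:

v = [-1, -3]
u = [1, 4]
proj_u(v) = [-13/17, -52/17]

v·u = (-1)(1) + (-3)(4) = -13
u·u = (1)² + (4)² = 17
proj_u(v) = (v·u / u·u) × u = (-13/17) × u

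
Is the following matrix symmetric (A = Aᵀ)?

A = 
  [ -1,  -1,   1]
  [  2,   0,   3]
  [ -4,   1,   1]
No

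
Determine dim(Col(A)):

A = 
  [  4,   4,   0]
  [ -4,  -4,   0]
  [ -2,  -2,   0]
dim(Col(A)) = 1

Row reduce:
R2 → R2 + (1)·R1
R3 → R3 + (1/2)·R1
REF = 
  [  4,   4,   0]
  [  0,   0,   0]
  [  0,   0,   0]
Pivot columns: 1 → 1 pivot.
dim(Col(A)) = number of pivot columns = 1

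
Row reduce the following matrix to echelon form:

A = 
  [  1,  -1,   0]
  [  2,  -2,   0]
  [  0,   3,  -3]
Row operations:
R2 → R2 - (2)·R1
Swap R2 ↔ R3

Resulting echelon form:
REF = 
  [  1,  -1,   0]
  [  0,   3,  -3]
  [  0,   0,   0]

Rank = 2 (number of non-zero pivot rows).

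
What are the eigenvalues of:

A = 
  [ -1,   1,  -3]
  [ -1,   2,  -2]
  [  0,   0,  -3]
Characteristic polynomial: det(λI - A) = λ³ + 2λ² - 4λ - 3
Testing integer divisors of the constant term: p(-3) = 0, so (λ + 3) is a factor:
p(λ) = (λ + 3)(λ² - λ - 1)
λ² - λ - 1 = 0  ⇒  λ = (1 ± √((-1)² - 4·(-1)))/2 = (1 ± √(5))/2
  = (1 + √5)/2,  (1 - √5)/2

λ = -3, (1 + √5)/2, (1 - √5)/2  (≈ -3, 1.618, -0.618)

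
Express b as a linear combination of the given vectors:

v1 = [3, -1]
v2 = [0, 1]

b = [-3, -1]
c1 = -1, c2 = -2

b = -1·v1 + -2·v2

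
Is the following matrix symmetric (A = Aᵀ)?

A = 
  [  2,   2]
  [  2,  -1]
Yes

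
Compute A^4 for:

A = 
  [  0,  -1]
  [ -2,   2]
A² = A·A:
A²[1,1] = (0)(0) + (-1)(-2) = 2
A²[1,2] = (0)(-1) + (-1)(2) = -2
A²[2,1] = (-2)(0) + (2)(-2) = -4
A²[2,2] = (-2)(-1) + (2)(2) = 6
A² = 
  [  2,  -2]
  [ -4,   6]

A^3 = A^2·A:
A^3[1,1] = (2)(0) + (-2)(-2) = 4
A^3[1,2] = (2)(-1) + (-2)(2) = -6
A^3[2,1] = (-4)(0) + (6)(-2) = -12
A^3[2,2] = (-4)(-1) + (6)(2) = 16
A^3 = 
  [  4,  -6]
  [-12,  16]

A^4 = A^3·A:
A^4[1,1] = (4)(0) + (-6)(-2) = 12
A^4[1,2] = (4)(-1) + (-6)(2) = -16
A^4[2,1] = (-12)(0) + (16)(-2) = -32
A^4[2,2] = (-12)(-1) + (16)(2) = 44
A^4 = 
  [ 12, -16]
  [-32,  44]

Therefore
A^4 = 
  [ 12, -16]
  [-32,  44]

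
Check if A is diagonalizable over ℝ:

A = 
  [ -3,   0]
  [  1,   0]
Yes

tr(A) = -3, det(A) = 0
Characteristic polynomial: λ² - tr(A)λ + det(A) = λ² + 3λ
λ² + 3λ = λ(λ + 3)
Eigenvalues: 0, -3
λ=-3: alg. mult. = 1, geom. mult. = 2 - rank(A - (-3)I) = 2 - 1 = 1
λ=0: alg. mult. = 1, geom. mult. = 2 - rank(A - (0)I) = 2 - 1 = 1
Sum of geometric multiplicities equals n, so A has n independent eigenvectors.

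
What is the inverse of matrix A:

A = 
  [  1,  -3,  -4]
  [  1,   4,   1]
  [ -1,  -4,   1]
det(A) = (1)·((4)(1) - (1)(-4)) - (-3)·((1)(1) - (1)(-1)) + (-4)·((1)(-4) - (4)(-1))
  = (1)(8) - (-3)(2) + (-4)(0)
  = 14
det(A) = 14 ≠ 0, so A is invertible.

Cofactors Cᵢⱼ = (-1)ⁱ⁺ʲ·Mᵢⱼ:
C = 
  [  8,  -2,   0]
  [ 19,  -3,   7]
  [ 13,  -5,   7]

adj(A) = Cᵀ:
adj(A) = 
  [  8,  19,  13]
  [ -2,  -3,  -5]
  [  0,   7,   7]

A⁻¹ = (1/14) · adj(A):
A⁻¹ = 
  [  4/7, 19/14, 13/14]
  [ -1/7, -3/14, -5/14]
  [    0,   1/2,   1/2]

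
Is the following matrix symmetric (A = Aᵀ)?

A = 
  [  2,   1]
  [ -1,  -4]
No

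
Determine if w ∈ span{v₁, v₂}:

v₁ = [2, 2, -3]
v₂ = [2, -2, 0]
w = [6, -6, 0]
Yes

Form the augmented matrix and row-reduce:
[v₁|v₂|w] = 
  [  2,   2,   6]
  [  2,  -2,  -6]
  [ -3,   0,   0]
R2 → R2 - (1)·R1
R3 → R3 + (3/2)·R1
R3 → R3 + (3/4)·R2
REF = 
  [  2,   2,   6]
  [  0,  -4, -12]
  [  0,   0,   0]

No row of the form [0 0 | nonzero], so the system is consistent. Back-substitution gives c₁ = 0, c₂ = 3: w = (0)·v₁ + (3)·v₂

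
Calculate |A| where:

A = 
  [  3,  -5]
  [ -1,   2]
For a 2×2 matrix, det = ad - bc = (3)(2) - (-5)(-1) = 1

det(A) = 1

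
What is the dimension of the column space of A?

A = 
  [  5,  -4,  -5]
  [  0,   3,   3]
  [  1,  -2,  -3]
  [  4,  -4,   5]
dim(Col(A)) = 3

Row reduce:
R3 → R3 - (1/5)·R1
R4 → R4 - (4/5)·R1
R3 → R3 + (2/5)·R2
R4 → R4 + (4/15)·R2
R4 → R4 + (49/4)·R3
REF = 
  [   5,   -4,   -5]
  [   0,    3,    3]
  [   0,    0, -4/5]
  [   0,    0,    0]
Pivot columns: 1, 2, 3 → 3 pivots.
dim(Col(A)) = number of pivot columns = 3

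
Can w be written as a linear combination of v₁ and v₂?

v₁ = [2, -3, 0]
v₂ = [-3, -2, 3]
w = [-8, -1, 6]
Yes

Form the augmented matrix and row-reduce:
[v₁|v₂|w] = 
  [  2,  -3,  -8]
  [ -3,  -2,  -1]
  [  0,   3,   6]
R2 → R2 + (3/2)·R1
R3 → R3 + (6/13)·R2
REF = 
  [    2,    -3,    -8]
  [    0, -13/2,   -13]
  [    0,     0,     0]

No row of the form [0 0 | nonzero], so the system is consistent. Back-substitution gives c₁ = -1, c₂ = 2: w = (-1)·v₁ + (2)·v₂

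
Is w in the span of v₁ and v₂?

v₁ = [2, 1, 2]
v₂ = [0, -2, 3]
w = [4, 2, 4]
Yes

Form the augmented matrix and row-reduce:
[v₁|v₂|w] = 
  [  2,   0,   4]
  [  1,  -2,   2]
  [  2,   3,   4]
R2 → R2 - (1/2)·R1
R3 → R3 - (1)·R1
R3 → R3 + (3/2)·R2
REF = 
  [  2,   0,   4]
  [  0,  -2,   0]
  [  0,   0,   0]

No row of the form [0 0 | nonzero], so the system is consistent. Back-substitution gives c₁ = 2, c₂ = 0: w = (2)·v₁ + (0)·v₂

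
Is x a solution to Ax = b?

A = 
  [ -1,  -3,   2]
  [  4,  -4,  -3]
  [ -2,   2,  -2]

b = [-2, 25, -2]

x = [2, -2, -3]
Yes

Ax = [-2, 25, -2] = b ✓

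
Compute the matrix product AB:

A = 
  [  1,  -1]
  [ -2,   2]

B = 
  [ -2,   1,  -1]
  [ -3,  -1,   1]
AB = 
  [  1,   2,  -2]
  [ -2,  -4,   4]

A is 2×2 and B is 2×3, so AB is 2×3. Each entry is (row of A)·(column of B):
AB[1,1] = (1)(-2) + (-1)(-3) = 1
AB[1,2] = (1)(1) + (-1)(-1) = 2
AB[1,3] = (1)(-1) + (-1)(1) = -2
AB[2,1] = (-2)(-2) + (2)(-3) = -2
AB[2,2] = (-2)(1) + (2)(-1) = -4
AB[2,3] = (-2)(-1) + (2)(1) = 4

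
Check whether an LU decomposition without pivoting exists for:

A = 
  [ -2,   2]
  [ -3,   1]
Yes.
A[1,1] = -2 ≠ 0, so Gaussian elimination proceeds without a row swap: multiplier ℓ₂₁ = (-3)/(-2) = 3/2, and U[2,2] = 1 - (3/2)(2) = -2.
L = 
  [  1,   0]
  [3/2,   1]
U = 
  [ -2,   2]
  [  0,  -2]
Check row 2 of LU: [(3/2)(-2), (3/2)(2) + (-2)] = [-3, 1] = row 2 of A ✓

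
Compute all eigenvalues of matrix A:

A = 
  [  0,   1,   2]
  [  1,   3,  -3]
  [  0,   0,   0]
λ = 0, (3 + √13)/2, (3 - √13)/2  (≈ 0, 3.303, -0.3028)

Characteristic polynomial: det(λI - A) = λ³ - 3λ² - λ
The constant term is 0, so λ = 0 is a root: p(λ) = λ(λ² - 3λ - 1)
λ² - 3λ - 1 = 0  ⇒  λ = (3 ± √((-3)² - 4·(-1)))/2 = (3 ± √(13))/2
  = (3 + √13)/2,  (3 - √13)/2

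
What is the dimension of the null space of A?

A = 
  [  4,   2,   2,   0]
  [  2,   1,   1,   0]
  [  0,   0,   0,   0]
nullity(A) = 3

Row reduce:
R2 → R2 - (1/2)·R1
REF = 
  [  4,   2,   2,   0]
  [  0,   0,   0,   0]
  [  0,   0,   0,   0]
Pivot columns: 1 → 1 pivot.
rank(A) = 1, so nullity(A) = 4 - 1 = 3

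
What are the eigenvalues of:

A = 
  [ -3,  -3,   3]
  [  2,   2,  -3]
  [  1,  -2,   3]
Characteristic polynomial: det(λI - A) = λ³ - 2λ² - 12λ - 9
Testing integer divisors of the constant term: p(-1) = 0, so (λ + 1) is a factor:
p(λ) = (λ + 1)(λ² - 3λ - 9)
λ² - 3λ - 9 = 0  ⇒  λ = (3 ± √((-3)² - 4·(-9)))/2 = (3 ± √(45))/2
  = (3 + 3√5)/2,  (3 - 3√5)/2

λ = -1, (3 + 3√5)/2, (3 - 3√5)/2  (≈ -1, 4.854, -1.854)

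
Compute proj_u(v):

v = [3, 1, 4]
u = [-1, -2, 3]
proj_u(v) = [-1/2, -1, 3/2]

v·u = (3)(-1) + (1)(-2) + (4)(3) = 7
u·u = (-1)² + (-2)² + (3)² = 14
proj_u(v) = (v·u / u·u) × u = (7/14) × u = (1/2) × u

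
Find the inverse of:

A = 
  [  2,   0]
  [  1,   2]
det(A) = (2)(2) - (0)(1) = 4
For a 2×2 matrix, A⁻¹ = (1/det(A)) · [[d, -b], [-c, a]]
    = (1/4) · [[2, 0], [-1, 2]]

A⁻¹ = 
  [ 1/2,    0]
  [-1/4,  1/2]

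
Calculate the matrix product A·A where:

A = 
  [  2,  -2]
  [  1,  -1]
A² = A·A:
A²[1,1] = (2)(2) + (-2)(1) = 2
A²[1,2] = (2)(-2) + (-2)(-1) = -2
A²[2,1] = (1)(2) + (-1)(1) = 1
A²[2,2] = (1)(-2) + (-1)(-1) = -1
A² = 
  [  2,  -2]
  [  1,  -1]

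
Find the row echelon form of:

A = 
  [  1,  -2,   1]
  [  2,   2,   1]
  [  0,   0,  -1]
Row operations:
R2 → R2 - (2)·R1

Resulting echelon form:
REF = 
  [  1,  -2,   1]
  [  0,   6,  -1]
  [  0,   0,  -1]

Rank = 3 (number of non-zero pivot rows).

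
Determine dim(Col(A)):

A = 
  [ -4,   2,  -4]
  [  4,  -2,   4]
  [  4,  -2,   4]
Row reduce:
R2 → R2 + (1)·R1
R3 → R3 + (1)·R1
REF = 
  [ -4,   2,  -4]
  [  0,   0,   0]
  [  0,   0,   0]
Pivot columns: 1 → 1 pivot.
dim(Col(A)) = number of pivot columns = 1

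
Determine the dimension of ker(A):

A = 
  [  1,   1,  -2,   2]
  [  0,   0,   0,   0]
nullity(A) = 3

Row reduce:
(no row operations needed)
REF = 
  [  1,   1,  -2,   2]
  [  0,   0,   0,   0]
Pivot columns: 1 → 1 pivot.
rank(A) = 1, so nullity(A) = 4 - 1 = 3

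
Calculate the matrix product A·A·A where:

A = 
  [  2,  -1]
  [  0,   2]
A² = A·A:
A²[1,1] = (2)(2) + (-1)(0) = 4
A²[1,2] = (2)(-1) + (-1)(2) = -4
A²[2,1] = (0)(2) + (2)(0) = 0
A²[2,2] = (0)(-1) + (2)(2) = 4
A² = 
  [  4,  -4]
  [  0,   4]

A^3 = A^2·A:
A^3[1,1] = (4)(2) + (-4)(0) = 8
A^3[1,2] = (4)(-1) + (-4)(2) = -12
A^3[2,1] = (0)(2) + (4)(0) = 0
A^3[2,2] = (0)(-1) + (4)(2) = 8
A^3 = 
  [  8, -12]
  [  0,   8]

Therefore
A^3 = 
  [  8, -12]
  [  0,   8]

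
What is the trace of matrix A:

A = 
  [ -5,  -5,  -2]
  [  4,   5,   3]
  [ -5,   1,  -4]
-4

tr(A) = -5 + 5 + -4 = -4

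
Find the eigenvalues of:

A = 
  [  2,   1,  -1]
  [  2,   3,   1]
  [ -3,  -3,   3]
Characteristic polynomial: det(λI - A) = λ³ - 8λ² + 19λ - 12
Testing integer divisors of the constant term: p(1) = 0, so (λ - 1) is a factor:
p(λ) = (λ - 1)(λ² - 7λ + 12)
λ² - 7λ + 12 = (λ - 3)(λ - 4)

λ = 1, 4, 3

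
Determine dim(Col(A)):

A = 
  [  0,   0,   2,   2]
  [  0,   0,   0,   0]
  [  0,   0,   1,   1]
dim(Col(A)) = 1

Row reduce:
R3 → R3 - (1/2)·R1
REF = 
  [  0,   0,   2,   2]
  [  0,   0,   0,   0]
  [  0,   0,   0,   0]
Pivot columns: 3 → 1 pivot.
dim(Col(A)) = number of pivot columns = 1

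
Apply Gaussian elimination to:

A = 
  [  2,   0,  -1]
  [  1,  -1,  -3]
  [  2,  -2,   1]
Row operations:
R2 → R2 - (1/2)·R1
R3 → R3 - (1)·R1
R3 → R3 - (2)·R2

Resulting echelon form:
REF = 
  [   2,    0,   -1]
  [   0,   -1, -5/2]
  [   0,    0,    7]

Rank = 3 (number of non-zero pivot rows).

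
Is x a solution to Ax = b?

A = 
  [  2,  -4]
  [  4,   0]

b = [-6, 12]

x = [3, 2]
No

Ax = [-2, 12] ≠ b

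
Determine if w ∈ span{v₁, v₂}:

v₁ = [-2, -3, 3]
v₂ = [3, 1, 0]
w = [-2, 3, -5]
No

Form the augmented matrix and row-reduce:
[v₁|v₂|w] = 
  [ -2,   3,  -2]
  [ -3,   1,   3]
  [  3,   0,  -5]
R2 → R2 - (3/2)·R1
R3 → R3 + (3/2)·R1
R3 → R3 + (9/7)·R2
REF = 
  [  -2,    3,   -2]
  [   0, -7/2,    6]
  [   0,    0, -2/7]

Row 3 reads [0 0 | -2/7], i.e. 0 = -2/7, so the system is inconsistent and w ∉ span{v₁, v₂}.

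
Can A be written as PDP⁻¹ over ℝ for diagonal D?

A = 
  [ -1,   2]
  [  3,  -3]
Yes

tr(A) = -4, det(A) = -3
Characteristic polynomial: λ² - tr(A)λ + det(A) = λ² + 4λ - 3
λ² + 4λ - 3 = 0  ⇒  λ = (-4 ± √((4)² - 4·(-3)))/2 = (-4 ± √(28))/2
  = -2 + √7,  -2 - √7
Eigenvalues: -2 + √7, -2 - √7  (≈ 0.6458, -4.646)
The two irrational eigenvalues are distinct (simple), so each has alg. mult. = geom. mult. = 1.
Sum of geometric multiplicities equals n, so A has n independent eigenvectors.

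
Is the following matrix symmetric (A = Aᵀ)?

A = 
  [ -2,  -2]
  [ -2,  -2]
Yes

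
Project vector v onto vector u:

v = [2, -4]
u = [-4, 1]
v·u = (2)(-4) + (-4)(1) = -12
u·u = (-4)² + (1)² = 17
proj_u(v) = (v·u / u·u) × u = (-12/17) × u

proj_u(v) = [48/17, -12/17]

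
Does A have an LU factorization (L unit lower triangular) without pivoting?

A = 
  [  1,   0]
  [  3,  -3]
Yes.
A[1,1] = 1 ≠ 0, so Gaussian elimination proceeds without a row swap: multiplier ℓ₂₁ = (3)/(1) = 3, and U[2,2] = -3 - (3)(0) = -3.
L = 
  [  1,   0]
  [  3,   1]
U = 
  [  1,   0]
  [  0,  -3]
Check row 2 of LU: [(3)(1), (3)(0) + (-3)] = [3, -3] = row 2 of A ✓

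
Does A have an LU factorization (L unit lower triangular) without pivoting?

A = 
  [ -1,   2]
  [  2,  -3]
Yes.
A[1,1] = -1 ≠ 0, so Gaussian elimination proceeds without a row swap: multiplier ℓ₂₁ = (2)/(-1) = -2, and U[2,2] = -3 - (-2)(2) = 1.
L = 
  [  1,   0]
  [ -2,   1]
U = 
  [ -1,   2]
  [  0,   1]
Check row 2 of LU: [(-2)(-1), (-2)(2) + 1] = [2, -3] = row 2 of A ✓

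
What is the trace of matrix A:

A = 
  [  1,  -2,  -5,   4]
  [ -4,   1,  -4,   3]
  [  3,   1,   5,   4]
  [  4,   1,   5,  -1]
6

tr(A) = 1 + 1 + 5 + -1 = 6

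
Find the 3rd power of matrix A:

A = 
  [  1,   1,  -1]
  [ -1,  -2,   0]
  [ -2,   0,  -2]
A^3 = 
  [  1,   4,  -4]
  [ -4,  -5,  -3]
  [ -8,   6, -14]

A² = A·A:
A²[1,1] = (1)(1) + (1)(-1) + (-1)(-2) = 2
A²[1,2] = (1)(1) + (1)(-2) + (-1)(0) = -1
A²[1,3] = (1)(-1) + (1)(0) + (-1)(-2) = 1
A²[2,1] = (-1)(1) + (-2)(-1) + (0)(-2) = 1
A²[2,2] = (-1)(1) + (-2)(-2) + (0)(0) = 3
A²[2,3] = (-1)(-1) + (-2)(0) + (0)(-2) = 1
A²[3,1] = (-2)(1) + (0)(-1) + (-2)(-2) = 2
A²[3,2] = (-2)(1) + (0)(-2) + (-2)(0) = -2
A²[3,3] = (-2)(-1) + (0)(0) + (-2)(-2) = 6
A² = 
  [  2,  -1,   1]
  [  1,   3,   1]
  [  2,  -2,   6]

A^3 = A^2·A:
A^3[1,1] = (2)(1) + (-1)(-1) + (1)(-2) = 1
A^3[1,2] = (2)(1) + (-1)(-2) + (1)(0) = 4
A^3[1,3] = (2)(-1) + (-1)(0) + (1)(-2) = -4
A^3[2,1] = (1)(1) + (3)(-1) + (1)(-2) = -4
A^3[2,2] = (1)(1) + (3)(-2) + (1)(0) = -5
A^3[2,3] = (1)(-1) + (3)(0) + (1)(-2) = -3
A^3[3,1] = (2)(1) + (-2)(-1) + (6)(-2) = -8
A^3[3,2] = (2)(1) + (-2)(-2) + (6)(0) = 6
A^3[3,3] = (2)(-1) + (-2)(0) + (6)(-2) = -14
A^3 = 
  [  1,   4,  -4]
  [ -4,  -5,  -3]
  [ -8,   6, -14]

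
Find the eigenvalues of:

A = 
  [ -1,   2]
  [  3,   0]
tr(A) = -1, det(A) = -6
Characteristic polynomial: λ² - tr(A)λ + det(A) = λ² + λ - 6
λ² + λ - 6 = (λ + 3)(λ - 2)

λ = 2, -3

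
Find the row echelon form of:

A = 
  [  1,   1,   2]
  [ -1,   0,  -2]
Row operations:
R2 → R2 + (1)·R1

Resulting echelon form:
REF = 
  [  1,   1,   2]
  [  0,   1,   0]

Rank = 2 (number of non-zero pivot rows).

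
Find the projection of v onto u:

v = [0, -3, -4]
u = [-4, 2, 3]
v·u = (0)(-4) + (-3)(2) + (-4)(3) = -18
u·u = (-4)² + (2)² + (3)² = 29
proj_u(v) = (v·u / u·u) × u = (-18/29) × u

proj_u(v) = [72/29, -36/29, -54/29]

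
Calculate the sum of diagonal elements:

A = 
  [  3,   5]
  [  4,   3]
6

tr(A) = 3 + 3 = 6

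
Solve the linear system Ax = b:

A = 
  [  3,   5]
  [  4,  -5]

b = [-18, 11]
Row reduce the augmented matrix [A|b]:
R2 → R2 - (4/3)·R1
REF = 
  [    3,     5,   -18]
  [    0, -35/3,    35]

Back-substitution:
x₂ = 35 / (-35/3) = -3
x₁ = (-18 - (5)(-3)) / 3 = -1

x = [-1, -3]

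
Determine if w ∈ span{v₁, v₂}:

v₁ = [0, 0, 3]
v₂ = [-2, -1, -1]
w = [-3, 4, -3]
No

Form the augmented matrix and row-reduce:
[v₁|v₂|w] = 
  [  0,  -2,  -3]
  [  0,  -1,   4]
  [  3,  -1,  -3]
Swap R1 ↔ R3
R3 → R3 - (2)·R2
REF = 
  [  3,  -1,  -3]
  [  0,  -1,   4]
  [  0,   0, -11]

Row 3 reads [0 0 | -11], i.e. 0 = -11, so the system is inconsistent and w ∉ span{v₁, v₂}.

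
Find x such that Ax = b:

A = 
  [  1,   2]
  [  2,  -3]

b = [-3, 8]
x = [1, -2]

Row reduce the augmented matrix [A|b]:
R2 → R2 - (2)·R1
REF = 
  [  1,   2,  -3]
  [  0,  -7,  14]

Back-substitution:
x₂ = 14 / (-7) = -2
x₁ = (-3 - (2)(-2)) / 1 = 1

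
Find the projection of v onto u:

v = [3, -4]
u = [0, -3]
proj_u(v) = [0, -4]

v·u = (3)(0) + (-4)(-3) = 12
u·u = (0)² + (-3)² = 9
proj_u(v) = (v·u / u·u) × u = (12/9) × u = (4/3) × u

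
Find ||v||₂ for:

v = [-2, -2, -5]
5.745

||v||₂ = √((-2)² + (-2)² + (-5)²) = √33 = 5.745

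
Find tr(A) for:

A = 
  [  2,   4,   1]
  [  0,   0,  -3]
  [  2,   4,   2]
4

tr(A) = 2 + 0 + 2 = 4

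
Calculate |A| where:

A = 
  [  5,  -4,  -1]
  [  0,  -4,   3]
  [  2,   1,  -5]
53

Cofactor expansion along row 1:
det(A) = (5)·((-4)(-5) - (3)(1)) - (-4)·((0)(-5) - (3)(2)) + (-1)·((0)(1) - (-4)(2))
  = (5)(17) - (-4)(-6) + (-1)(8)
  = 53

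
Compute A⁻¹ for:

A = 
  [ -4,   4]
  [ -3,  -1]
det(A) = (-4)(-1) - (4)(-3) = 16
For a 2×2 matrix, A⁻¹ = (1/det(A)) · [[d, -b], [-c, a]]
    = (1/16) · [[-1, -4], [3, -4]]

A⁻¹ = 
  [-1/16,  -1/4]
  [ 3/16,  -1/4]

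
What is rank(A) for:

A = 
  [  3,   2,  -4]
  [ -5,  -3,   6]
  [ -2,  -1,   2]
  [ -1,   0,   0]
rank(A) = 2

Row reduce:
R2 → R2 + (5/3)·R1
R3 → R3 + (2/3)·R1
R4 → R4 + (1/3)·R1
R3 → R3 - (1)·R2
R4 → R4 - (2)·R2
REF = 
  [   3,    2,   -4]
  [   0,  1/3, -2/3]
  [   0,    0,    0]
  [   0,    0,    0]
Pivot columns: 1, 2 → 2 pivots.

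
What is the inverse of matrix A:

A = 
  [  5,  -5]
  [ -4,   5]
det(A) = (5)(5) - (-5)(-4) = 5
For a 2×2 matrix, A⁻¹ = (1/det(A)) · [[d, -b], [-c, a]]
    = (1/5) · [[5, 5], [4, 5]]

A⁻¹ = 
  [  1,   1]
  [4/5,   1]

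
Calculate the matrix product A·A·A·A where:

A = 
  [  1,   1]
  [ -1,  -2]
A^4 = 
  [ -1,  -3]
  [  3,   8]

A² = A·A:
A²[1,1] = (1)(1) + (1)(-1) = 0
A²[1,2] = (1)(1) + (1)(-2) = -1
A²[2,1] = (-1)(1) + (-2)(-1) = 1
A²[2,2] = (-1)(1) + (-2)(-2) = 3
A² = 
  [  0,  -1]
  [  1,   3]

A^3 = A^2·A:
A^3[1,1] = (0)(1) + (-1)(-1) = 1
A^3[1,2] = (0)(1) + (-1)(-2) = 2
A^3[2,1] = (1)(1) + (3)(-1) = -2
A^3[2,2] = (1)(1) + (3)(-2) = -5
A^3 = 
  [  1,   2]
  [ -2,  -5]

A^4 = A^3·A:
A^4[1,1] = (1)(1) + (2)(-1) = -1
A^4[1,2] = (1)(1) + (2)(-2) = -3
A^4[2,1] = (-2)(1) + (-5)(-1) = 3
A^4[2,2] = (-2)(1) + (-5)(-2) = 8
A^4 = 
  [ -1,  -3]
  [  3,   8]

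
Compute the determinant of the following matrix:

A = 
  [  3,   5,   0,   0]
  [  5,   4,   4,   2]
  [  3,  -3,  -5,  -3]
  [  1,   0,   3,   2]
Cofactor expansion along row 1: det(A) = a₁₁M₁₁ - a₁₂M₁₂ + a₁₃M₁₃ - a₁₄M₁₄

M₁₁ = det[[4, 4, 2]; [-3, -5, -3]; [0, 3, 2]]
  = (4)·((-5)(2) - (-3)(3)) - (4)·((-3)(2) - (-3)(0)) + (2)·((-3)(3) - (-5)(0))
  = (4)(-1) - (4)(-6) + (2)(-9)
  = 2
M₁₂ = det[[5, 4, 2]; [3, -5, -3]; [1, 3, 2]]
  = (5)·((-5)(2) - (-3)(3)) - (4)·((3)(2) - (-3)(1)) + (2)·((3)(3) - (-5)(1))
  = (5)(-1) - (4)(9) + (2)(14)
  = -13
M₁₃ = det[[5, 4, 2]; [3, -3, -3]; [1, 0, 2]]
  = (5)·((-3)(2) - (-3)(0)) - (4)·((3)(2) - (-3)(1)) + (2)·((3)(0) - (-3)(1))
  = (5)(-6) - (4)(9) + (2)(3)
  = -60
M₁₄ = det[[5, 4, 4]; [3, -3, -5]; [1, 0, 3]]
  = (5)·((-3)(3) - (-5)(0)) - (4)·((3)(3) - (-5)(1)) + (4)·((3)(0) - (-3)(1))
  = (5)(-9) - (4)(14) + (4)(3)
  = -89

det(A) = (3)(2) - (5)(-13) + (0)(-60) - (0)(-89) = 71

det(A) = 71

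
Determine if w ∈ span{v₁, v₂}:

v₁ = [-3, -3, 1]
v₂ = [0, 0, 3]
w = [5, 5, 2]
Yes

Form the augmented matrix and row-reduce:
[v₁|v₂|w] = 
  [ -3,   0,   5]
  [ -3,   0,   5]
  [  1,   3,   2]
R2 → R2 - (1)·R1
R3 → R3 + (1/3)·R1
Swap R2 ↔ R3
REF = 
  [  -3,    0,    5]
  [   0,    3, 11/3]
  [   0,    0,    0]

No row of the form [0 0 | nonzero], so the system is consistent. Back-substitution gives c₁ = -5/3, c₂ = 11/9: w = (-5/3)·v₁ + (11/9)·v₂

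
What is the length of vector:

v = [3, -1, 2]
3.742

||v||₂ = √((3)² + (-1)² + (2)²) = √14 = 3.742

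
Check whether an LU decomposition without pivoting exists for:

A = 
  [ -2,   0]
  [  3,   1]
Yes.
A[1,1] = -2 ≠ 0, so Gaussian elimination proceeds without a row swap: multiplier ℓ₂₁ = (3)/(-2) = -3/2, and U[2,2] = 1 - (-3/2)(0) = 1.
L = 
  [   1,    0]
  [-3/2,    1]
U = 
  [ -2,   0]
  [  0,   1]
Check row 2 of LU: [(-3/2)(-2), (-3/2)(0) + 1] = [3, 1] = row 2 of A ✓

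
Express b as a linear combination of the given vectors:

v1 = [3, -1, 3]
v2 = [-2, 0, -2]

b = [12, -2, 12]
c1 = 2, c2 = -3

b = 2·v1 + -3·v2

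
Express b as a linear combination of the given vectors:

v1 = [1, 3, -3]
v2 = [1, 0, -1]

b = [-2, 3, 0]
c1 = 1, c2 = -3

b = 1·v1 + -3·v2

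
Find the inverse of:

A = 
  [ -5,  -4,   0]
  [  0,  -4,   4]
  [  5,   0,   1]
det(A) = (-5)·((-4)(1) - (4)(0)) - (-4)·((0)(1) - (4)(5)) + (0)·((0)(0) - (-4)(5))
  = (-5)(-4) - (-4)(-20) + (0)(20)
  = -60
det(A) = -60 ≠ 0, so A is invertible.

Cofactors Cᵢⱼ = (-1)ⁱ⁺ʲ·Mᵢⱼ:
C = 
  [ -4,  20,  20]
  [  4,  -5, -20]
  [-16,  20,  20]

adj(A) = Cᵀ:
adj(A) = 
  [ -4,   4, -16]
  [ 20,  -5,  20]
  [ 20, -20,  20]

A⁻¹ = (-1/60) · adj(A):
A⁻¹ = 
  [ 1/15, -1/15,  4/15]
  [ -1/3,  1/12,  -1/3]
  [ -1/3,   1/3,  -1/3]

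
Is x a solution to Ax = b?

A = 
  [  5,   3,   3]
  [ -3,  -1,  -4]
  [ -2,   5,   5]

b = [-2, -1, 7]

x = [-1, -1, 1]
No

Ax = [-5, 0, 2] ≠ b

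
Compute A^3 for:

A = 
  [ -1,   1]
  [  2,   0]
A² = A·A:
A²[1,1] = (-1)(-1) + (1)(2) = 3
A²[1,2] = (-1)(1) + (1)(0) = -1
A²[2,1] = (2)(-1) + (0)(2) = -2
A²[2,2] = (2)(1) + (0)(0) = 2
A² = 
  [  3,  -1]
  [ -2,   2]

A^3 = A^2·A:
A^3[1,1] = (3)(-1) + (-1)(2) = -5
A^3[1,2] = (3)(1) + (-1)(0) = 3
A^3[2,1] = (-2)(-1) + (2)(2) = 6
A^3[2,2] = (-2)(1) + (2)(0) = -2
A^3 = 
  [ -5,   3]
  [  6,  -2]

Therefore
A^3 = 
  [ -5,   3]
  [  6,  -2]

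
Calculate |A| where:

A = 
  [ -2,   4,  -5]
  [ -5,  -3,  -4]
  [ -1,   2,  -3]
-13

Cofactor expansion along row 1:
det(A) = (-2)·((-3)(-3) - (-4)(2)) - (4)·((-5)(-3) - (-4)(-1)) + (-5)·((-5)(2) - (-3)(-1))
  = (-2)(17) - (4)(11) + (-5)(-13)
  = -13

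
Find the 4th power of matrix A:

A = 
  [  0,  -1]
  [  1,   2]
A² = A·A:
A²[1,1] = (0)(0) + (-1)(1) = -1
A²[1,2] = (0)(-1) + (-1)(2) = -2
A²[2,1] = (1)(0) + (2)(1) = 2
A²[2,2] = (1)(-1) + (2)(2) = 3
A² = 
  [ -1,  -2]
  [  2,   3]

A^3 = A^2·A:
A^3[1,1] = (-1)(0) + (-2)(1) = -2
A^3[1,2] = (-1)(-1) + (-2)(2) = -3
A^3[2,1] = (2)(0) + (3)(1) = 3
A^3[2,2] = (2)(-1) + (3)(2) = 4
A^3 = 
  [ -2,  -3]
  [  3,   4]

A^4 = A^3·A:
A^4[1,1] = (-2)(0) + (-3)(1) = -3
A^4[1,2] = (-2)(-1) + (-3)(2) = -4
A^4[2,1] = (3)(0) + (4)(1) = 4
A^4[2,2] = (3)(-1) + (4)(2) = 5
A^4 = 
  [ -3,  -4]
  [  4,   5]

Therefore
A^4 = 
  [ -3,  -4]
  [  4,   5]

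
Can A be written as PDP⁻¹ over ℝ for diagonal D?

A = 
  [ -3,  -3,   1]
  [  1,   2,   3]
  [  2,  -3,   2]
No

Characteristic polynomial: det(λI - A) = λ³ - λ² + 2λ + 58
By the rational root theorem any rational root is an integer dividing 58; none of those is a root, so p(λ) has no rational roots and hence (being an irreducible cubic) no repeated roots.
Discriminant of the cubic: Δ = -92712
Δ < 0 ⇒ one real eigenvalue and a complex-conjugate pair: λ ≈ 2.204 + 3.488i, 2.204 - 3.488i, -3.408
Has complex eigenvalues (not diagonalizable over ℝ).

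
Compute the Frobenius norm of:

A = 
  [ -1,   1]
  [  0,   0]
||A||_F = 1.414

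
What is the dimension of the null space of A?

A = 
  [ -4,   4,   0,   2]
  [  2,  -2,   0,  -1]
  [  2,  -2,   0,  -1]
nullity(A) = 3

Row reduce:
R2 → R2 + (1/2)·R1
R3 → R3 + (1/2)·R1
REF = 
  [ -4,   4,   0,   2]
  [  0,   0,   0,   0]
  [  0,   0,   0,   0]
Pivot columns: 1 → 1 pivot.
rank(A) = 1, so nullity(A) = 4 - 1 = 3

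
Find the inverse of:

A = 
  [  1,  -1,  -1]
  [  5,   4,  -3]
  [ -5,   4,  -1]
det(A) = (1)·((4)(-1) - (-3)(4)) - (-1)·((5)(-1) - (-3)(-5)) + (-1)·((5)(4) - (4)(-5))
  = (1)(8) - (-1)(-20) + (-1)(40)
  = -52
det(A) = -52 ≠ 0, so A is invertible.

Cofactors Cᵢⱼ = (-1)ⁱ⁺ʲ·Mᵢⱼ:
C = 
  [  8,  20,  40]
  [ -5,  -6,   1]
  [  7,  -2,   9]

adj(A) = Cᵀ:
adj(A) = 
  [  8,  -5,   7]
  [ 20,  -6,  -2]
  [ 40,   1,   9]

A⁻¹ = (-1/52) · adj(A):
A⁻¹ = 
  [ -2/13,   5/52,  -7/52]
  [ -5/13,   3/26,   1/26]
  [-10/13,  -1/52,  -9/52]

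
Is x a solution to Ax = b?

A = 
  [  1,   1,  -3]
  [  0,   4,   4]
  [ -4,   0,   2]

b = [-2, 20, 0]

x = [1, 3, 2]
Yes

Ax = [-2, 20, 0] = b ✓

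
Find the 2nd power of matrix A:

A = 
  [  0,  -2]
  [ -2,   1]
A² = A·A:
A²[1,1] = (0)(0) + (-2)(-2) = 4
A²[1,2] = (0)(-2) + (-2)(1) = -2
A²[2,1] = (-2)(0) + (1)(-2) = -2
A²[2,2] = (-2)(-2) + (1)(1) = 5
A² = 
  [  4,  -2]
  [ -2,   5]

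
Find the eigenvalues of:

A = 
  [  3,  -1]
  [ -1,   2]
tr(A) = 5, det(A) = 5
Characteristic polynomial: λ² - tr(A)λ + det(A) = λ² - 5λ + 5
λ² - 5λ + 5 = 0  ⇒  λ = (5 ± √((-5)² - 4·(5)))/2 = (5 ± √(5))/2
  = (5 + √5)/2,  (5 - √5)/2

λ = (5 + √5)/2, (5 - √5)/2  (≈ 3.618, 1.382)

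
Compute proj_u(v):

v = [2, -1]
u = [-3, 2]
proj_u(v) = [24/13, -16/13]

v·u = (2)(-3) + (-1)(2) = -8
u·u = (-3)² + (2)² = 13
proj_u(v) = (v·u / u·u) × u = (-8/13) × u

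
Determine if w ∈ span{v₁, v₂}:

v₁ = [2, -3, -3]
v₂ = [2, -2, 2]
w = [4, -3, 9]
Yes

Form the augmented matrix and row-reduce:
[v₁|v₂|w] = 
  [  2,   2,   4]
  [ -3,  -2,  -3]
  [ -3,   2,   9]
R2 → R2 + (3/2)·R1
R3 → R3 + (3/2)·R1
R3 → R3 - (5)·R2
REF = 
  [  2,   2,   4]
  [  0,   1,   3]
  [  0,   0,   0]

No row of the form [0 0 | nonzero], so the system is consistent. Back-substitution gives c₁ = -1, c₂ = 3: w = (-1)·v₁ + (3)·v₂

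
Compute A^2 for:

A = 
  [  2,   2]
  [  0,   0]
A² = A·A:
A²[1,1] = (2)(2) + (2)(0) = 4
A²[1,2] = (2)(2) + (2)(0) = 4
A²[2,1] = (0)(2) + (0)(0) = 0
A²[2,2] = (0)(2) + (0)(0) = 0
A² = 
  [  4,   4]
  [  0,   0]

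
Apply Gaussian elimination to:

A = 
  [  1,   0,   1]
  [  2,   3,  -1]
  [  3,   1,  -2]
Row operations:
R2 → R2 - (2)·R1
R3 → R3 - (3)·R1
R3 → R3 - (1/3)·R2

Resulting echelon form:
REF = 
  [  1,   0,   1]
  [  0,   3,  -3]
  [  0,   0,  -4]

Rank = 3 (number of non-zero pivot rows).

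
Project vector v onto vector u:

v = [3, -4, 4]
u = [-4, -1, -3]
v·u = (3)(-4) + (-4)(-1) + (4)(-3) = -20
u·u = (-4)² + (-1)² + (-3)² = 26
proj_u(v) = (v·u / u·u) × u = (-20/26) × u = (-10/13) × u

proj_u(v) = [40/13, 10/13, 30/13]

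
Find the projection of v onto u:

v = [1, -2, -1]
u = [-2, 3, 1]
v·u = (1)(-2) + (-2)(3) + (-1)(1) = -9
u·u = (-2)² + (3)² + (1)² = 14
proj_u(v) = (v·u / u·u) × u = (-9/14) × u

proj_u(v) = [9/7, -27/14, -9/14]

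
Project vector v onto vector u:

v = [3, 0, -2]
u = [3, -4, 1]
proj_u(v) = [21/26, -14/13, 7/26]

v·u = (3)(3) + (0)(-4) + (-2)(1) = 7
u·u = (3)² + (-4)² + (1)² = 26
proj_u(v) = (v·u / u·u) × u = (7/26) × u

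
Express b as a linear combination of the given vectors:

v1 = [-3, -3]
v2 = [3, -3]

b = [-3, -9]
c1 = 2, c2 = 1

b = 2·v1 + 1·v2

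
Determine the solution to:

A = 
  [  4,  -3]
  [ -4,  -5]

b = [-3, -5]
Row reduce the augmented matrix [A|b]:
R2 → R2 + (1)·R1
REF = 
  [  4,  -3,  -3]
  [  0,  -8,  -8]

Back-substitution:
x₂ = (-8) / (-8) = 1
x₁ = (-3 - (-3)(1)) / 4 = 0

x = [0, 1]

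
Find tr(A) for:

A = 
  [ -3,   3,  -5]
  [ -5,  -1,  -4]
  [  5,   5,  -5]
-9

tr(A) = -3 + -1 + -5 = -9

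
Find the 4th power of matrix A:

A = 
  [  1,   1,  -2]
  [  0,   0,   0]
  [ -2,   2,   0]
A^4 = 
  [ 29, -11, -18]
  [  0,   0,   0]
  [-18,  -2,  20]

A² = A·A:
A²[1,1] = (1)(1) + (1)(0) + (-2)(-2) = 5
A²[1,2] = (1)(1) + (1)(0) + (-2)(2) = -3
A²[1,3] = (1)(-2) + (1)(0) + (-2)(0) = -2
A²[2,1] = (0)(1) + (0)(0) + (0)(-2) = 0
A²[2,2] = (0)(1) + (0)(0) + (0)(2) = 0
A²[2,3] = (0)(-2) + (0)(0) + (0)(0) = 0
A²[3,1] = (-2)(1) + (2)(0) + (0)(-2) = -2
A²[3,2] = (-2)(1) + (2)(0) + (0)(2) = -2
A²[3,3] = (-2)(-2) + (2)(0) + (0)(0) = 4
A² = 
  [  5,  -3,  -2]
  [  0,   0,   0]
  [ -2,  -2,   4]

A^3 = A^2·A:
A^3[1,1] = (5)(1) + (-3)(0) + (-2)(-2) = 9
A^3[1,2] = (5)(1) + (-3)(0) + (-2)(2) = 1
A^3[1,3] = (5)(-2) + (-3)(0) + (-2)(0) = -10
A^3[2,1] = (0)(1) + (0)(0) + (0)(-2) = 0
A^3[2,2] = (0)(1) + (0)(0) + (0)(2) = 0
A^3[2,3] = (0)(-2) + (0)(0) + (0)(0) = 0
A^3[3,1] = (-2)(1) + (-2)(0) + (4)(-2) = -10
A^3[3,2] = (-2)(1) + (-2)(0) + (4)(2) = 6
A^3[3,3] = (-2)(-2) + (-2)(0) + (4)(0) = 4
A^3 = 
  [  9,   1, -10]
  [  0,   0,   0]
  [-10,   6,   4]

A^4 = A^3·A:
A^4[1,1] = (9)(1) + (1)(0) + (-10)(-2) = 29
A^4[1,2] = (9)(1) + (1)(0) + (-10)(2) = -11
A^4[1,3] = (9)(-2) + (1)(0) + (-10)(0) = -18
A^4[2,1] = (0)(1) + (0)(0) + (0)(-2) = 0
A^4[2,2] = (0)(1) + (0)(0) + (0)(2) = 0
A^4[2,3] = (0)(-2) + (0)(0) + (0)(0) = 0
A^4[3,1] = (-10)(1) + (6)(0) + (4)(-2) = -18
A^4[3,2] = (-10)(1) + (6)(0) + (4)(2) = -2
A^4[3,3] = (-10)(-2) + (6)(0) + (4)(0) = 20
A^4 = 
  [ 29, -11, -18]
  [  0,   0,   0]
  [-18,  -2,  20]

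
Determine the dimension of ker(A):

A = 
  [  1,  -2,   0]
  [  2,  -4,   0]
nullity(A) = 2

Row reduce:
R2 → R2 - (2)·R1
REF = 
  [  1,  -2,   0]
  [  0,   0,   0]
Pivot columns: 1 → 1 pivot.
rank(A) = 1, so nullity(A) = 3 - 1 = 2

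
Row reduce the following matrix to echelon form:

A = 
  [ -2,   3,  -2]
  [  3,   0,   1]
Row operations:
R2 → R2 + (3/2)·R1

Resulting echelon form:
REF = 
  [ -2,   3,  -2]
  [  0, 9/2,  -2]

Rank = 2 (number of non-zero pivot rows).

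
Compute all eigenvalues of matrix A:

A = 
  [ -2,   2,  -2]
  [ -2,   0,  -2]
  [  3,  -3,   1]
Characteristic polynomial: det(λI - A) = λ³ + λ² + 2λ + 8
Testing integer divisors of the constant term: p(-2) = 0, so (λ + 2) is a factor:
p(λ) = (λ + 2)(λ² - λ + 4)
λ² - λ + 4 = 0  ⇒  λ = (1 ± √((-1)² - 4·(4)))/2 = (1 ± √(-15))/2
  = (1 + i√15)/2,  (1 - i√15)/2

λ = -2, (1 + i√15)/2, (1 - i√15)/2  (≈ -2, 0.5 + 1.936i, 0.5 - 1.936i)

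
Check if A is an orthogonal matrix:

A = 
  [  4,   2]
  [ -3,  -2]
No

AᵀA = 
  [ 25,  14]
  [ 14,   8]
≠ I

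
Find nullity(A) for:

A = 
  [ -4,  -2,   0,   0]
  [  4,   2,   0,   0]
nullity(A) = 3

Row reduce:
R2 → R2 + (1)·R1
REF = 
  [ -4,  -2,   0,   0]
  [  0,   0,   0,   0]
Pivot columns: 1 → 1 pivot.
rank(A) = 1, so nullity(A) = 4 - 1 = 3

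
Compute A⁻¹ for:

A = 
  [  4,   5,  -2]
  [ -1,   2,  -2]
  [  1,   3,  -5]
det(A) = (4)·((2)(-5) - (-2)(3)) - (5)·((-1)(-5) - (-2)(1)) + (-2)·((-1)(3) - (2)(1))
  = (4)(-4) - (5)(7) + (-2)(-5)
  = -41
det(A) = -41 ≠ 0, so A is invertible.

Cofactors Cᵢⱼ = (-1)ⁱ⁺ʲ·Mᵢⱼ:
C = 
  [ -4,  -7,  -5]
  [ 19, -18,  -7]
  [ -6,  10,  13]

adj(A) = Cᵀ:
adj(A) = 
  [ -4,  19,  -6]
  [ -7, -18,  10]
  [ -5,  -7,  13]

A⁻¹ = (-1/41) · adj(A):
A⁻¹ = 
  [  4/41, -19/41,   6/41]
  [  7/41,  18/41, -10/41]
  [  5/41,   7/41, -13/41]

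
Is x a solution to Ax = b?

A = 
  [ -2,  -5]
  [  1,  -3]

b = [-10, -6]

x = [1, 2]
No

Ax = [-12, -5] ≠ b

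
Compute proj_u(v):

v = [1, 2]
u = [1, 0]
v·u = (1)(1) + (2)(0) = 1
u·u = (1)² + (0)² = 1
proj_u(v) = (v·u / u·u) × u = (1/1) × u = (1) × u

proj_u(v) = [1, 0]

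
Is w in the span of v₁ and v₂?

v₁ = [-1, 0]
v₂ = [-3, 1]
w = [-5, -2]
Yes

Form the augmented matrix and row-reduce:
[v₁|v₂|w] = 
  [ -1,  -3,  -5]
  [  0,   1,  -2]
(already in echelon form — no row operations needed)

No row of the form [0 0 | nonzero], so the system is consistent. Back-substitution gives c₁ = 11, c₂ = -2: w = (11)·v₁ + (-2)·v₂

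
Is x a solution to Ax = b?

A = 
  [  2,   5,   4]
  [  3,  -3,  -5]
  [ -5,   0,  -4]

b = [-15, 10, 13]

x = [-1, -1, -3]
No

Ax = [-19, 15, 17] ≠ b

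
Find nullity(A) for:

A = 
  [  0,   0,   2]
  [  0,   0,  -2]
nullity(A) = 2

Row reduce:
R2 → R2 + (1)·R1
REF = 
  [  0,   0,   2]
  [  0,   0,   0]
Pivot columns: 3 → 1 pivot.
rank(A) = 1, so nullity(A) = 3 - 1 = 2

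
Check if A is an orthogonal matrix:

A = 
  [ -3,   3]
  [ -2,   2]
No

AᵀA = 
  [ 13, -13]
  [-13,  13]
≠ I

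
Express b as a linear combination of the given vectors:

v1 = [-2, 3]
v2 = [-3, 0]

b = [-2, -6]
c1 = -2, c2 = 2

b = -2·v1 + 2·v2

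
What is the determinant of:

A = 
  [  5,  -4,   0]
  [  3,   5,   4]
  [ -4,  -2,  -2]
Cofactor expansion along row 1:
det(A) = (5)·((5)(-2) - (4)(-2)) - (-4)·((3)(-2) - (4)(-4)) + (0)·((3)(-2) - (5)(-4))
  = (5)(-2) - (-4)(10) + (0)(14)
  = 30

det(A) = 30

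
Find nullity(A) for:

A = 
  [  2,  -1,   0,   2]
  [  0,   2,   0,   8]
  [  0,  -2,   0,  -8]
nullity(A) = 2

Row reduce:
R3 → R3 + (1)·R2
REF = 
  [  2,  -1,   0,   2]
  [  0,   2,   0,   8]
  [  0,   0,   0,   0]
Pivot columns: 1, 2 → 2 pivots.
rank(A) = 2, so nullity(A) = 4 - 2 = 2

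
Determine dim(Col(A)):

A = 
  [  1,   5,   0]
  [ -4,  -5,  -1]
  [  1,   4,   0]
dim(Col(A)) = 3

Row reduce:
R2 → R2 + (4)·R1
R3 → R3 - (1)·R1
R3 → R3 + (1/15)·R2
REF = 
  [    1,     5,     0]
  [    0,    15,    -1]
  [    0,     0, -1/15]
Pivot columns: 1, 2, 3 → 3 pivots.
dim(Col(A)) = number of pivot columns = 3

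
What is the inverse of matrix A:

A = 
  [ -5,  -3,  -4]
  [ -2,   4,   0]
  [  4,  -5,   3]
det(A) = (-5)·((4)(3) - (0)(-5)) - (-3)·((-2)(3) - (0)(4)) + (-4)·((-2)(-5) - (4)(4))
  = (-5)(12) - (-3)(-6) + (-4)(-6)
  = -54
det(A) = -54 ≠ 0, so A is invertible.

Cofactors Cᵢⱼ = (-1)ⁱ⁺ʲ·Mᵢⱼ:
C = 
  [ 12,   6,  -6]
  [ 29,   1, -37]
  [ 16,   8, -26]

adj(A) = Cᵀ:
adj(A) = 
  [ 12,  29,  16]
  [  6,   1,   8]
  [ -6, -37, -26]

A⁻¹ = (-1/54) · adj(A):
A⁻¹ = 
  [  -2/9, -29/54,  -8/27]
  [  -1/9,  -1/54,  -4/27]
  [   1/9,  37/54,  13/27]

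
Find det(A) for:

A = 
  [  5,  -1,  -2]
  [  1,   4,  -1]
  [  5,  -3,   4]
120

Cofactor expansion along row 1:
det(A) = (5)·((4)(4) - (-1)(-3)) - (-1)·((1)(4) - (-1)(5)) + (-2)·((1)(-3) - (4)(5))
  = (5)(13) - (-1)(9) + (-2)(-23)
  = 120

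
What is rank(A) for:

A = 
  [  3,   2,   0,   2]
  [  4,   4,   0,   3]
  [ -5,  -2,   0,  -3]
Row reduce:
R2 → R2 - (4/3)·R1
R3 → R3 + (5/3)·R1
R3 → R3 - (1)·R2
REF = 
  [  3,   2,   0,   2]
  [  0, 4/3,   0, 1/3]
  [  0,   0,   0,   0]
Pivot columns: 1, 2 → 2 pivots.

rank(A) = 2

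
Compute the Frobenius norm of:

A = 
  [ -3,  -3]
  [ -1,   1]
||A||_F = 4.472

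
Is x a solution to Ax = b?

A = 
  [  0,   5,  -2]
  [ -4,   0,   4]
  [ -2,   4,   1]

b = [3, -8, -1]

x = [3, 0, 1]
No

Ax = [-2, -8, -5] ≠ b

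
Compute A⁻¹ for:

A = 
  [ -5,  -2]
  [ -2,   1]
det(A) = (-5)(1) - (-2)(-2) = -9
For a 2×2 matrix, A⁻¹ = (1/det(A)) · [[d, -b], [-c, a]]
    = (-1/9) · [[1, 2], [2, -5]]

A⁻¹ = 
  [-1/9, -2/9]
  [-2/9,  5/9]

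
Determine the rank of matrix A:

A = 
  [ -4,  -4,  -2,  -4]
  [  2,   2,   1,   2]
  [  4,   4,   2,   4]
Row reduce:
R2 → R2 + (1/2)·R1
R3 → R3 + (1)·R1
REF = 
  [ -4,  -4,  -2,  -4]
  [  0,   0,   0,   0]
  [  0,   0,   0,   0]
Pivot columns: 1 → 1 pivot.

rank(A) = 1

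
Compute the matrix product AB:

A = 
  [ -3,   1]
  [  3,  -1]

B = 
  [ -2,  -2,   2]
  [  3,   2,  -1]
AB = 
  [  9,   8,  -7]
  [ -9,  -8,   7]

A is 2×2 and B is 2×3, so AB is 2×3. Each entry is (row of A)·(column of B):
AB[1,1] = (-3)(-2) + (1)(3) = 9
AB[1,2] = (-3)(-2) + (1)(2) = 8
AB[1,3] = (-3)(2) + (1)(-1) = -7
AB[2,1] = (3)(-2) + (-1)(3) = -9
AB[2,2] = (3)(-2) + (-1)(2) = -8
AB[2,3] = (3)(2) + (-1)(-1) = 7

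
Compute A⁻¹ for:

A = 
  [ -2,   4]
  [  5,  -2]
det(A) = (-2)(-2) - (4)(5) = -16
For a 2×2 matrix, A⁻¹ = (1/det(A)) · [[d, -b], [-c, a]]
    = (-1/16) · [[-2, -4], [-5, -2]]

A⁻¹ = 
  [ 1/8,  1/4]
  [5/16,  1/8]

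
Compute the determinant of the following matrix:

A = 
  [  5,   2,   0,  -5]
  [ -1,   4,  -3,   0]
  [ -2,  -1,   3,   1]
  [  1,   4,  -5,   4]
308

Cofactor expansion along row 1: det(A) = a₁₁M₁₁ - a₁₂M₁₂ + a₁₃M₁₃ - a₁₄M₁₄

M₁₁ = det[[4, -3, 0]; [-1, 3, 1]; [4, -5, 4]]
  = (4)·((3)(4) - (1)(-5)) - (-3)·((-1)(4) - (1)(4)) + (0)·((-1)(-5) - (3)(4))
  = (4)(17) - (-3)(-8) + (0)(-7)
  = 44
M₁₂ = det[[-1, -3, 0]; [-2, 3, 1]; [1, -5, 4]]
  = (-1)·((3)(4) - (1)(-5)) - (-3)·((-2)(4) - (1)(1)) + (0)·((-2)(-5) - (3)(1))
  = (-1)(17) - (-3)(-9) + (0)(7)
  = -44
M₁₃ = det[[-1, 4, 0]; [-2, -1, 1]; [1, 4, 4]]
  = (-1)·((-1)(4) - (1)(4)) - (4)·((-2)(4) - (1)(1)) + (0)·((-2)(4) - (-1)(1))
  = (-1)(-8) - (4)(-9) + (0)(-7)
  = 44
M₁₄ = det[[-1, 4, -3]; [-2, -1, 3]; [1, 4, -5]]
  = (-1)·((-1)(-5) - (3)(4)) - (4)·((-2)(-5) - (3)(1)) + (-3)·((-2)(4) - (-1)(1))
  = (-1)(-7) - (4)(7) + (-3)(-7)
  = 0

det(A) = (5)(44) - (2)(-44) + (0)(44) - (-5)(0) = 308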